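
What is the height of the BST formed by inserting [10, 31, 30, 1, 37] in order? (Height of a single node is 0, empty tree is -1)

Insertion order: [10, 31, 30, 1, 37]
Tree (level-order array): [10, 1, 31, None, None, 30, 37]
Compute height bottom-up (empty subtree = -1):
  height(1) = 1 + max(-1, -1) = 0
  height(30) = 1 + max(-1, -1) = 0
  height(37) = 1 + max(-1, -1) = 0
  height(31) = 1 + max(0, 0) = 1
  height(10) = 1 + max(0, 1) = 2
Height = 2


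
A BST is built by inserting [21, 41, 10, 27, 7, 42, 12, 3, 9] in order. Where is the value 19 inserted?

Starting tree (level order): [21, 10, 41, 7, 12, 27, 42, 3, 9]
Insertion path: 21 -> 10 -> 12
Result: insert 19 as right child of 12
Final tree (level order): [21, 10, 41, 7, 12, 27, 42, 3, 9, None, 19]


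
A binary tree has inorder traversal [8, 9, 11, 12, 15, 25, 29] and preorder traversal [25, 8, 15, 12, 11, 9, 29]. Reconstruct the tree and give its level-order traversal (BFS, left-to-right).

Inorder:  [8, 9, 11, 12, 15, 25, 29]
Preorder: [25, 8, 15, 12, 11, 9, 29]
Algorithm: preorder visits root first, so consume preorder in order;
for each root, split the current inorder slice at that value into
left-subtree inorder and right-subtree inorder, then recurse.
Recursive splits:
  root=25; inorder splits into left=[8, 9, 11, 12, 15], right=[29]
  root=8; inorder splits into left=[], right=[9, 11, 12, 15]
  root=15; inorder splits into left=[9, 11, 12], right=[]
  root=12; inorder splits into left=[9, 11], right=[]
  root=11; inorder splits into left=[9], right=[]
  root=9; inorder splits into left=[], right=[]
  root=29; inorder splits into left=[], right=[]
Reconstructed level-order: [25, 8, 29, 15, 12, 11, 9]


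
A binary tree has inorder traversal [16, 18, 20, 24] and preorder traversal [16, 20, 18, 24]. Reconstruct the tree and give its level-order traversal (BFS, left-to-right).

Inorder:  [16, 18, 20, 24]
Preorder: [16, 20, 18, 24]
Algorithm: preorder visits root first, so consume preorder in order;
for each root, split the current inorder slice at that value into
left-subtree inorder and right-subtree inorder, then recurse.
Recursive splits:
  root=16; inorder splits into left=[], right=[18, 20, 24]
  root=20; inorder splits into left=[18], right=[24]
  root=18; inorder splits into left=[], right=[]
  root=24; inorder splits into left=[], right=[]
Reconstructed level-order: [16, 20, 18, 24]


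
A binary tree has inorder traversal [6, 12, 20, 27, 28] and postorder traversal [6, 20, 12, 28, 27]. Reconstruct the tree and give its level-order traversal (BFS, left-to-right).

Inorder:   [6, 12, 20, 27, 28]
Postorder: [6, 20, 12, 28, 27]
Algorithm: postorder visits root last, so walk postorder right-to-left;
each value is the root of the current inorder slice — split it at that
value, recurse on the right subtree first, then the left.
Recursive splits:
  root=27; inorder splits into left=[6, 12, 20], right=[28]
  root=28; inorder splits into left=[], right=[]
  root=12; inorder splits into left=[6], right=[20]
  root=20; inorder splits into left=[], right=[]
  root=6; inorder splits into left=[], right=[]
Reconstructed level-order: [27, 12, 28, 6, 20]


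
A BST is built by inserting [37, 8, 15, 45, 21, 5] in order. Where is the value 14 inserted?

Starting tree (level order): [37, 8, 45, 5, 15, None, None, None, None, None, 21]
Insertion path: 37 -> 8 -> 15
Result: insert 14 as left child of 15
Final tree (level order): [37, 8, 45, 5, 15, None, None, None, None, 14, 21]


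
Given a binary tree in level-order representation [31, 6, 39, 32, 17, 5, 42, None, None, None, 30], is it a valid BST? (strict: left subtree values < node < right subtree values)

Level-order array: [31, 6, 39, 32, 17, 5, 42, None, None, None, 30]
Validate using subtree bounds (lo, hi): at each node, require lo < value < hi,
then recurse left with hi=value and right with lo=value.
Preorder trace (stopping at first violation):
  at node 31 with bounds (-inf, +inf): OK
  at node 6 with bounds (-inf, 31): OK
  at node 32 with bounds (-inf, 6): VIOLATION
Node 32 violates its bound: not (-inf < 32 < 6).
Result: Not a valid BST


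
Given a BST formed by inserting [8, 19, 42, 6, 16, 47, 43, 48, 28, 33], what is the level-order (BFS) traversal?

Tree insertion order: [8, 19, 42, 6, 16, 47, 43, 48, 28, 33]
Tree (level-order array): [8, 6, 19, None, None, 16, 42, None, None, 28, 47, None, 33, 43, 48]
BFS from the root, enqueuing left then right child of each popped node:
  queue [8] -> pop 8, enqueue [6, 19], visited so far: [8]
  queue [6, 19] -> pop 6, enqueue [none], visited so far: [8, 6]
  queue [19] -> pop 19, enqueue [16, 42], visited so far: [8, 6, 19]
  queue [16, 42] -> pop 16, enqueue [none], visited so far: [8, 6, 19, 16]
  queue [42] -> pop 42, enqueue [28, 47], visited so far: [8, 6, 19, 16, 42]
  queue [28, 47] -> pop 28, enqueue [33], visited so far: [8, 6, 19, 16, 42, 28]
  queue [47, 33] -> pop 47, enqueue [43, 48], visited so far: [8, 6, 19, 16, 42, 28, 47]
  queue [33, 43, 48] -> pop 33, enqueue [none], visited so far: [8, 6, 19, 16, 42, 28, 47, 33]
  queue [43, 48] -> pop 43, enqueue [none], visited so far: [8, 6, 19, 16, 42, 28, 47, 33, 43]
  queue [48] -> pop 48, enqueue [none], visited so far: [8, 6, 19, 16, 42, 28, 47, 33, 43, 48]
Result: [8, 6, 19, 16, 42, 28, 47, 33, 43, 48]


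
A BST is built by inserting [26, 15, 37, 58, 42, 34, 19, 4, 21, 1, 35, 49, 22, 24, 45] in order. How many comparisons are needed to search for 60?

Search path for 60: 26 -> 37 -> 58
Found: False
Comparisons: 3


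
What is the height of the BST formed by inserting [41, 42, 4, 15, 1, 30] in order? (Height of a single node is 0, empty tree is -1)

Insertion order: [41, 42, 4, 15, 1, 30]
Tree (level-order array): [41, 4, 42, 1, 15, None, None, None, None, None, 30]
Compute height bottom-up (empty subtree = -1):
  height(1) = 1 + max(-1, -1) = 0
  height(30) = 1 + max(-1, -1) = 0
  height(15) = 1 + max(-1, 0) = 1
  height(4) = 1 + max(0, 1) = 2
  height(42) = 1 + max(-1, -1) = 0
  height(41) = 1 + max(2, 0) = 3
Height = 3


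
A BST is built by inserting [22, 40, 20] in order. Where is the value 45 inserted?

Starting tree (level order): [22, 20, 40]
Insertion path: 22 -> 40
Result: insert 45 as right child of 40
Final tree (level order): [22, 20, 40, None, None, None, 45]


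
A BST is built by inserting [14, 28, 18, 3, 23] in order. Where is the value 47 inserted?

Starting tree (level order): [14, 3, 28, None, None, 18, None, None, 23]
Insertion path: 14 -> 28
Result: insert 47 as right child of 28
Final tree (level order): [14, 3, 28, None, None, 18, 47, None, 23]


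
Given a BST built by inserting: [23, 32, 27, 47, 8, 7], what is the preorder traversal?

Tree insertion order: [23, 32, 27, 47, 8, 7]
Tree (level-order array): [23, 8, 32, 7, None, 27, 47]
Preorder traversal: [23, 8, 7, 32, 27, 47]


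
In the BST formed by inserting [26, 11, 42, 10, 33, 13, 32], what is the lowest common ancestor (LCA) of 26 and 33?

Tree insertion order: [26, 11, 42, 10, 33, 13, 32]
Tree (level-order array): [26, 11, 42, 10, 13, 33, None, None, None, None, None, 32]
In a BST, the LCA of p=26, q=33 is the first node v on the
root-to-leaf path with p <= v <= q (go left if both < v, right if both > v).
Walk from root:
  at 26: 26 <= 26 <= 33, this is the LCA
LCA = 26


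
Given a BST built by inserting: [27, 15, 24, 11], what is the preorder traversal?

Tree insertion order: [27, 15, 24, 11]
Tree (level-order array): [27, 15, None, 11, 24]
Preorder traversal: [27, 15, 11, 24]


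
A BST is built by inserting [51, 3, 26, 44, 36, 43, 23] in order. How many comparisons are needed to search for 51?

Search path for 51: 51
Found: True
Comparisons: 1


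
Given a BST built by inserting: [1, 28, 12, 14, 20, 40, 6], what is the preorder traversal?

Tree insertion order: [1, 28, 12, 14, 20, 40, 6]
Tree (level-order array): [1, None, 28, 12, 40, 6, 14, None, None, None, None, None, 20]
Preorder traversal: [1, 28, 12, 6, 14, 20, 40]


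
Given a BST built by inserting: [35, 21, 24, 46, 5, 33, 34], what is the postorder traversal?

Tree insertion order: [35, 21, 24, 46, 5, 33, 34]
Tree (level-order array): [35, 21, 46, 5, 24, None, None, None, None, None, 33, None, 34]
Postorder traversal: [5, 34, 33, 24, 21, 46, 35]


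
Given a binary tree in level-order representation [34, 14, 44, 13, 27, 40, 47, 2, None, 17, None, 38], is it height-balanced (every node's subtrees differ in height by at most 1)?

Tree (level-order array): [34, 14, 44, 13, 27, 40, 47, 2, None, 17, None, 38]
Definition: a tree is height-balanced if, at every node, |h(left) - h(right)| <= 1 (empty subtree has height -1).
Bottom-up per-node check:
  node 2: h_left=-1, h_right=-1, diff=0 [OK], height=0
  node 13: h_left=0, h_right=-1, diff=1 [OK], height=1
  node 17: h_left=-1, h_right=-1, diff=0 [OK], height=0
  node 27: h_left=0, h_right=-1, diff=1 [OK], height=1
  node 14: h_left=1, h_right=1, diff=0 [OK], height=2
  node 38: h_left=-1, h_right=-1, diff=0 [OK], height=0
  node 40: h_left=0, h_right=-1, diff=1 [OK], height=1
  node 47: h_left=-1, h_right=-1, diff=0 [OK], height=0
  node 44: h_left=1, h_right=0, diff=1 [OK], height=2
  node 34: h_left=2, h_right=2, diff=0 [OK], height=3
All nodes satisfy the balance condition.
Result: Balanced


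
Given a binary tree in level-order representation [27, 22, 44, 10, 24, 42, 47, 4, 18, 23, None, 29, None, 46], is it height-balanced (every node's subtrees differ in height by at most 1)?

Tree (level-order array): [27, 22, 44, 10, 24, 42, 47, 4, 18, 23, None, 29, None, 46]
Definition: a tree is height-balanced if, at every node, |h(left) - h(right)| <= 1 (empty subtree has height -1).
Bottom-up per-node check:
  node 4: h_left=-1, h_right=-1, diff=0 [OK], height=0
  node 18: h_left=-1, h_right=-1, diff=0 [OK], height=0
  node 10: h_left=0, h_right=0, diff=0 [OK], height=1
  node 23: h_left=-1, h_right=-1, diff=0 [OK], height=0
  node 24: h_left=0, h_right=-1, diff=1 [OK], height=1
  node 22: h_left=1, h_right=1, diff=0 [OK], height=2
  node 29: h_left=-1, h_right=-1, diff=0 [OK], height=0
  node 42: h_left=0, h_right=-1, diff=1 [OK], height=1
  node 46: h_left=-1, h_right=-1, diff=0 [OK], height=0
  node 47: h_left=0, h_right=-1, diff=1 [OK], height=1
  node 44: h_left=1, h_right=1, diff=0 [OK], height=2
  node 27: h_left=2, h_right=2, diff=0 [OK], height=3
All nodes satisfy the balance condition.
Result: Balanced


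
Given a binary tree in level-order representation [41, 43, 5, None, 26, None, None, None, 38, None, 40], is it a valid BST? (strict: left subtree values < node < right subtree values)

Level-order array: [41, 43, 5, None, 26, None, None, None, 38, None, 40]
Validate using subtree bounds (lo, hi): at each node, require lo < value < hi,
then recurse left with hi=value and right with lo=value.
Preorder trace (stopping at first violation):
  at node 41 with bounds (-inf, +inf): OK
  at node 43 with bounds (-inf, 41): VIOLATION
Node 43 violates its bound: not (-inf < 43 < 41).
Result: Not a valid BST


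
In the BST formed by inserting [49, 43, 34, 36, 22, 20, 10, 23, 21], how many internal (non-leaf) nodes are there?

Tree built from: [49, 43, 34, 36, 22, 20, 10, 23, 21]
Tree (level-order array): [49, 43, None, 34, None, 22, 36, 20, 23, None, None, 10, 21]
Rule: An internal node has at least one child.
Per-node child counts:
  node 49: 1 child(ren)
  node 43: 1 child(ren)
  node 34: 2 child(ren)
  node 22: 2 child(ren)
  node 20: 2 child(ren)
  node 10: 0 child(ren)
  node 21: 0 child(ren)
  node 23: 0 child(ren)
  node 36: 0 child(ren)
Matching nodes: [49, 43, 34, 22, 20]
Count of internal (non-leaf) nodes: 5


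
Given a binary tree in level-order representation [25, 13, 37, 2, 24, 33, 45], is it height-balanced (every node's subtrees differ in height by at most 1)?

Tree (level-order array): [25, 13, 37, 2, 24, 33, 45]
Definition: a tree is height-balanced if, at every node, |h(left) - h(right)| <= 1 (empty subtree has height -1).
Bottom-up per-node check:
  node 2: h_left=-1, h_right=-1, diff=0 [OK], height=0
  node 24: h_left=-1, h_right=-1, diff=0 [OK], height=0
  node 13: h_left=0, h_right=0, diff=0 [OK], height=1
  node 33: h_left=-1, h_right=-1, diff=0 [OK], height=0
  node 45: h_left=-1, h_right=-1, diff=0 [OK], height=0
  node 37: h_left=0, h_right=0, diff=0 [OK], height=1
  node 25: h_left=1, h_right=1, diff=0 [OK], height=2
All nodes satisfy the balance condition.
Result: Balanced


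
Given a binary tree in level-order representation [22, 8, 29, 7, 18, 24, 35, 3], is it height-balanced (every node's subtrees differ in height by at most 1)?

Tree (level-order array): [22, 8, 29, 7, 18, 24, 35, 3]
Definition: a tree is height-balanced if, at every node, |h(left) - h(right)| <= 1 (empty subtree has height -1).
Bottom-up per-node check:
  node 3: h_left=-1, h_right=-1, diff=0 [OK], height=0
  node 7: h_left=0, h_right=-1, diff=1 [OK], height=1
  node 18: h_left=-1, h_right=-1, diff=0 [OK], height=0
  node 8: h_left=1, h_right=0, diff=1 [OK], height=2
  node 24: h_left=-1, h_right=-1, diff=0 [OK], height=0
  node 35: h_left=-1, h_right=-1, diff=0 [OK], height=0
  node 29: h_left=0, h_right=0, diff=0 [OK], height=1
  node 22: h_left=2, h_right=1, diff=1 [OK], height=3
All nodes satisfy the balance condition.
Result: Balanced


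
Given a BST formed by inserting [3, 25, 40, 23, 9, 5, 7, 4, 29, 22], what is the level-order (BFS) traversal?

Tree insertion order: [3, 25, 40, 23, 9, 5, 7, 4, 29, 22]
Tree (level-order array): [3, None, 25, 23, 40, 9, None, 29, None, 5, 22, None, None, 4, 7]
BFS from the root, enqueuing left then right child of each popped node:
  queue [3] -> pop 3, enqueue [25], visited so far: [3]
  queue [25] -> pop 25, enqueue [23, 40], visited so far: [3, 25]
  queue [23, 40] -> pop 23, enqueue [9], visited so far: [3, 25, 23]
  queue [40, 9] -> pop 40, enqueue [29], visited so far: [3, 25, 23, 40]
  queue [9, 29] -> pop 9, enqueue [5, 22], visited so far: [3, 25, 23, 40, 9]
  queue [29, 5, 22] -> pop 29, enqueue [none], visited so far: [3, 25, 23, 40, 9, 29]
  queue [5, 22] -> pop 5, enqueue [4, 7], visited so far: [3, 25, 23, 40, 9, 29, 5]
  queue [22, 4, 7] -> pop 22, enqueue [none], visited so far: [3, 25, 23, 40, 9, 29, 5, 22]
  queue [4, 7] -> pop 4, enqueue [none], visited so far: [3, 25, 23, 40, 9, 29, 5, 22, 4]
  queue [7] -> pop 7, enqueue [none], visited so far: [3, 25, 23, 40, 9, 29, 5, 22, 4, 7]
Result: [3, 25, 23, 40, 9, 29, 5, 22, 4, 7]


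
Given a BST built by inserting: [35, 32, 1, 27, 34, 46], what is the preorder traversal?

Tree insertion order: [35, 32, 1, 27, 34, 46]
Tree (level-order array): [35, 32, 46, 1, 34, None, None, None, 27]
Preorder traversal: [35, 32, 1, 27, 34, 46]


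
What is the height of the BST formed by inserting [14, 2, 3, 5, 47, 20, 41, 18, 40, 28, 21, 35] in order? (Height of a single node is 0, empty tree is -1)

Insertion order: [14, 2, 3, 5, 47, 20, 41, 18, 40, 28, 21, 35]
Tree (level-order array): [14, 2, 47, None, 3, 20, None, None, 5, 18, 41, None, None, None, None, 40, None, 28, None, 21, 35]
Compute height bottom-up (empty subtree = -1):
  height(5) = 1 + max(-1, -1) = 0
  height(3) = 1 + max(-1, 0) = 1
  height(2) = 1 + max(-1, 1) = 2
  height(18) = 1 + max(-1, -1) = 0
  height(21) = 1 + max(-1, -1) = 0
  height(35) = 1 + max(-1, -1) = 0
  height(28) = 1 + max(0, 0) = 1
  height(40) = 1 + max(1, -1) = 2
  height(41) = 1 + max(2, -1) = 3
  height(20) = 1 + max(0, 3) = 4
  height(47) = 1 + max(4, -1) = 5
  height(14) = 1 + max(2, 5) = 6
Height = 6


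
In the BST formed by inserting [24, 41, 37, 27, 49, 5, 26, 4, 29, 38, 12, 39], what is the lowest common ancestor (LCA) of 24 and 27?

Tree insertion order: [24, 41, 37, 27, 49, 5, 26, 4, 29, 38, 12, 39]
Tree (level-order array): [24, 5, 41, 4, 12, 37, 49, None, None, None, None, 27, 38, None, None, 26, 29, None, 39]
In a BST, the LCA of p=24, q=27 is the first node v on the
root-to-leaf path with p <= v <= q (go left if both < v, right if both > v).
Walk from root:
  at 24: 24 <= 24 <= 27, this is the LCA
LCA = 24


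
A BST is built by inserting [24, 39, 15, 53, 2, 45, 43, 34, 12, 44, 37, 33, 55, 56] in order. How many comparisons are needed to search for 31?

Search path for 31: 24 -> 39 -> 34 -> 33
Found: False
Comparisons: 4


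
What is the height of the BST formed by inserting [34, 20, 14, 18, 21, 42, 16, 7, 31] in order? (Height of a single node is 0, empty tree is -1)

Insertion order: [34, 20, 14, 18, 21, 42, 16, 7, 31]
Tree (level-order array): [34, 20, 42, 14, 21, None, None, 7, 18, None, 31, None, None, 16]
Compute height bottom-up (empty subtree = -1):
  height(7) = 1 + max(-1, -1) = 0
  height(16) = 1 + max(-1, -1) = 0
  height(18) = 1 + max(0, -1) = 1
  height(14) = 1 + max(0, 1) = 2
  height(31) = 1 + max(-1, -1) = 0
  height(21) = 1 + max(-1, 0) = 1
  height(20) = 1 + max(2, 1) = 3
  height(42) = 1 + max(-1, -1) = 0
  height(34) = 1 + max(3, 0) = 4
Height = 4


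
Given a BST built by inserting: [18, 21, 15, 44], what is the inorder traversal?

Tree insertion order: [18, 21, 15, 44]
Tree (level-order array): [18, 15, 21, None, None, None, 44]
Inorder traversal: [15, 18, 21, 44]


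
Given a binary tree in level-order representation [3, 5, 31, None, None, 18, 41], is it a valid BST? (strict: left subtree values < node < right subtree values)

Level-order array: [3, 5, 31, None, None, 18, 41]
Validate using subtree bounds (lo, hi): at each node, require lo < value < hi,
then recurse left with hi=value and right with lo=value.
Preorder trace (stopping at first violation):
  at node 3 with bounds (-inf, +inf): OK
  at node 5 with bounds (-inf, 3): VIOLATION
Node 5 violates its bound: not (-inf < 5 < 3).
Result: Not a valid BST


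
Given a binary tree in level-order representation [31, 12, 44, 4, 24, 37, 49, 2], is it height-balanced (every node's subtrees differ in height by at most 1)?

Tree (level-order array): [31, 12, 44, 4, 24, 37, 49, 2]
Definition: a tree is height-balanced if, at every node, |h(left) - h(right)| <= 1 (empty subtree has height -1).
Bottom-up per-node check:
  node 2: h_left=-1, h_right=-1, diff=0 [OK], height=0
  node 4: h_left=0, h_right=-1, diff=1 [OK], height=1
  node 24: h_left=-1, h_right=-1, diff=0 [OK], height=0
  node 12: h_left=1, h_right=0, diff=1 [OK], height=2
  node 37: h_left=-1, h_right=-1, diff=0 [OK], height=0
  node 49: h_left=-1, h_right=-1, diff=0 [OK], height=0
  node 44: h_left=0, h_right=0, diff=0 [OK], height=1
  node 31: h_left=2, h_right=1, diff=1 [OK], height=3
All nodes satisfy the balance condition.
Result: Balanced


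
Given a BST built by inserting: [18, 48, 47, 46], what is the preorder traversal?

Tree insertion order: [18, 48, 47, 46]
Tree (level-order array): [18, None, 48, 47, None, 46]
Preorder traversal: [18, 48, 47, 46]


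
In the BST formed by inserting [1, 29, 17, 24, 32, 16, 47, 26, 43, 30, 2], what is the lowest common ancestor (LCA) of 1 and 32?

Tree insertion order: [1, 29, 17, 24, 32, 16, 47, 26, 43, 30, 2]
Tree (level-order array): [1, None, 29, 17, 32, 16, 24, 30, 47, 2, None, None, 26, None, None, 43]
In a BST, the LCA of p=1, q=32 is the first node v on the
root-to-leaf path with p <= v <= q (go left if both < v, right if both > v).
Walk from root:
  at 1: 1 <= 1 <= 32, this is the LCA
LCA = 1


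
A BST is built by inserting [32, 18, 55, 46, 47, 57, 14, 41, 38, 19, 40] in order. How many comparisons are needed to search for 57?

Search path for 57: 32 -> 55 -> 57
Found: True
Comparisons: 3


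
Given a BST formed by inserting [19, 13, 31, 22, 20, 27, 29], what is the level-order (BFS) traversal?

Tree insertion order: [19, 13, 31, 22, 20, 27, 29]
Tree (level-order array): [19, 13, 31, None, None, 22, None, 20, 27, None, None, None, 29]
BFS from the root, enqueuing left then right child of each popped node:
  queue [19] -> pop 19, enqueue [13, 31], visited so far: [19]
  queue [13, 31] -> pop 13, enqueue [none], visited so far: [19, 13]
  queue [31] -> pop 31, enqueue [22], visited so far: [19, 13, 31]
  queue [22] -> pop 22, enqueue [20, 27], visited so far: [19, 13, 31, 22]
  queue [20, 27] -> pop 20, enqueue [none], visited so far: [19, 13, 31, 22, 20]
  queue [27] -> pop 27, enqueue [29], visited so far: [19, 13, 31, 22, 20, 27]
  queue [29] -> pop 29, enqueue [none], visited so far: [19, 13, 31, 22, 20, 27, 29]
Result: [19, 13, 31, 22, 20, 27, 29]


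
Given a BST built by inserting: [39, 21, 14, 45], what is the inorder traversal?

Tree insertion order: [39, 21, 14, 45]
Tree (level-order array): [39, 21, 45, 14]
Inorder traversal: [14, 21, 39, 45]


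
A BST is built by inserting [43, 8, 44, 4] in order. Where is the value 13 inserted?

Starting tree (level order): [43, 8, 44, 4]
Insertion path: 43 -> 8
Result: insert 13 as right child of 8
Final tree (level order): [43, 8, 44, 4, 13]


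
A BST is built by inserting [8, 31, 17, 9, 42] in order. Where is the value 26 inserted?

Starting tree (level order): [8, None, 31, 17, 42, 9]
Insertion path: 8 -> 31 -> 17
Result: insert 26 as right child of 17
Final tree (level order): [8, None, 31, 17, 42, 9, 26]


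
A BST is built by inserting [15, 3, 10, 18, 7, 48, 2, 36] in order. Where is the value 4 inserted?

Starting tree (level order): [15, 3, 18, 2, 10, None, 48, None, None, 7, None, 36]
Insertion path: 15 -> 3 -> 10 -> 7
Result: insert 4 as left child of 7
Final tree (level order): [15, 3, 18, 2, 10, None, 48, None, None, 7, None, 36, None, 4]


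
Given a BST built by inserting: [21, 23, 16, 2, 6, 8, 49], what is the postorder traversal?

Tree insertion order: [21, 23, 16, 2, 6, 8, 49]
Tree (level-order array): [21, 16, 23, 2, None, None, 49, None, 6, None, None, None, 8]
Postorder traversal: [8, 6, 2, 16, 49, 23, 21]


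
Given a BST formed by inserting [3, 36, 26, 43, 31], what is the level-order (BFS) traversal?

Tree insertion order: [3, 36, 26, 43, 31]
Tree (level-order array): [3, None, 36, 26, 43, None, 31]
BFS from the root, enqueuing left then right child of each popped node:
  queue [3] -> pop 3, enqueue [36], visited so far: [3]
  queue [36] -> pop 36, enqueue [26, 43], visited so far: [3, 36]
  queue [26, 43] -> pop 26, enqueue [31], visited so far: [3, 36, 26]
  queue [43, 31] -> pop 43, enqueue [none], visited so far: [3, 36, 26, 43]
  queue [31] -> pop 31, enqueue [none], visited so far: [3, 36, 26, 43, 31]
Result: [3, 36, 26, 43, 31]


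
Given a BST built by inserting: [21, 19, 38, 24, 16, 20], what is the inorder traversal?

Tree insertion order: [21, 19, 38, 24, 16, 20]
Tree (level-order array): [21, 19, 38, 16, 20, 24]
Inorder traversal: [16, 19, 20, 21, 24, 38]


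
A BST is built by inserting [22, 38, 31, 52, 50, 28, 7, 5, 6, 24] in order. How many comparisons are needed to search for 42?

Search path for 42: 22 -> 38 -> 52 -> 50
Found: False
Comparisons: 4


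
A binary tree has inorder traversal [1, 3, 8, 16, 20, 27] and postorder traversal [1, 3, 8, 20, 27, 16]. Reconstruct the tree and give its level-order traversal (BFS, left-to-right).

Inorder:   [1, 3, 8, 16, 20, 27]
Postorder: [1, 3, 8, 20, 27, 16]
Algorithm: postorder visits root last, so walk postorder right-to-left;
each value is the root of the current inorder slice — split it at that
value, recurse on the right subtree first, then the left.
Recursive splits:
  root=16; inorder splits into left=[1, 3, 8], right=[20, 27]
  root=27; inorder splits into left=[20], right=[]
  root=20; inorder splits into left=[], right=[]
  root=8; inorder splits into left=[1, 3], right=[]
  root=3; inorder splits into left=[1], right=[]
  root=1; inorder splits into left=[], right=[]
Reconstructed level-order: [16, 8, 27, 3, 20, 1]


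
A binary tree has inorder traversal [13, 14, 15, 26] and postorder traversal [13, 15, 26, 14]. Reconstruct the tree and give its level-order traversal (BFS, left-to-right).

Inorder:   [13, 14, 15, 26]
Postorder: [13, 15, 26, 14]
Algorithm: postorder visits root last, so walk postorder right-to-left;
each value is the root of the current inorder slice — split it at that
value, recurse on the right subtree first, then the left.
Recursive splits:
  root=14; inorder splits into left=[13], right=[15, 26]
  root=26; inorder splits into left=[15], right=[]
  root=15; inorder splits into left=[], right=[]
  root=13; inorder splits into left=[], right=[]
Reconstructed level-order: [14, 13, 26, 15]


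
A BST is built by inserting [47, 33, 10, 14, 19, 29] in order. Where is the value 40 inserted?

Starting tree (level order): [47, 33, None, 10, None, None, 14, None, 19, None, 29]
Insertion path: 47 -> 33
Result: insert 40 as right child of 33
Final tree (level order): [47, 33, None, 10, 40, None, 14, None, None, None, 19, None, 29]


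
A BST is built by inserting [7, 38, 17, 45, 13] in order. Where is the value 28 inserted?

Starting tree (level order): [7, None, 38, 17, 45, 13]
Insertion path: 7 -> 38 -> 17
Result: insert 28 as right child of 17
Final tree (level order): [7, None, 38, 17, 45, 13, 28]


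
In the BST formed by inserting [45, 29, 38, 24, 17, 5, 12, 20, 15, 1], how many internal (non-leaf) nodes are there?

Tree built from: [45, 29, 38, 24, 17, 5, 12, 20, 15, 1]
Tree (level-order array): [45, 29, None, 24, 38, 17, None, None, None, 5, 20, 1, 12, None, None, None, None, None, 15]
Rule: An internal node has at least one child.
Per-node child counts:
  node 45: 1 child(ren)
  node 29: 2 child(ren)
  node 24: 1 child(ren)
  node 17: 2 child(ren)
  node 5: 2 child(ren)
  node 1: 0 child(ren)
  node 12: 1 child(ren)
  node 15: 0 child(ren)
  node 20: 0 child(ren)
  node 38: 0 child(ren)
Matching nodes: [45, 29, 24, 17, 5, 12]
Count of internal (non-leaf) nodes: 6


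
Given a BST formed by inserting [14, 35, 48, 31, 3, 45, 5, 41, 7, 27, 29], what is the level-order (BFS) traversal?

Tree insertion order: [14, 35, 48, 31, 3, 45, 5, 41, 7, 27, 29]
Tree (level-order array): [14, 3, 35, None, 5, 31, 48, None, 7, 27, None, 45, None, None, None, None, 29, 41]
BFS from the root, enqueuing left then right child of each popped node:
  queue [14] -> pop 14, enqueue [3, 35], visited so far: [14]
  queue [3, 35] -> pop 3, enqueue [5], visited so far: [14, 3]
  queue [35, 5] -> pop 35, enqueue [31, 48], visited so far: [14, 3, 35]
  queue [5, 31, 48] -> pop 5, enqueue [7], visited so far: [14, 3, 35, 5]
  queue [31, 48, 7] -> pop 31, enqueue [27], visited so far: [14, 3, 35, 5, 31]
  queue [48, 7, 27] -> pop 48, enqueue [45], visited so far: [14, 3, 35, 5, 31, 48]
  queue [7, 27, 45] -> pop 7, enqueue [none], visited so far: [14, 3, 35, 5, 31, 48, 7]
  queue [27, 45] -> pop 27, enqueue [29], visited so far: [14, 3, 35, 5, 31, 48, 7, 27]
  queue [45, 29] -> pop 45, enqueue [41], visited so far: [14, 3, 35, 5, 31, 48, 7, 27, 45]
  queue [29, 41] -> pop 29, enqueue [none], visited so far: [14, 3, 35, 5, 31, 48, 7, 27, 45, 29]
  queue [41] -> pop 41, enqueue [none], visited so far: [14, 3, 35, 5, 31, 48, 7, 27, 45, 29, 41]
Result: [14, 3, 35, 5, 31, 48, 7, 27, 45, 29, 41]


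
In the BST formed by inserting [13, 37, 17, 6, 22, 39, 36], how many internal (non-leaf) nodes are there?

Tree built from: [13, 37, 17, 6, 22, 39, 36]
Tree (level-order array): [13, 6, 37, None, None, 17, 39, None, 22, None, None, None, 36]
Rule: An internal node has at least one child.
Per-node child counts:
  node 13: 2 child(ren)
  node 6: 0 child(ren)
  node 37: 2 child(ren)
  node 17: 1 child(ren)
  node 22: 1 child(ren)
  node 36: 0 child(ren)
  node 39: 0 child(ren)
Matching nodes: [13, 37, 17, 22]
Count of internal (non-leaf) nodes: 4


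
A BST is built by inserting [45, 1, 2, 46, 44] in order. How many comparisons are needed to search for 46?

Search path for 46: 45 -> 46
Found: True
Comparisons: 2


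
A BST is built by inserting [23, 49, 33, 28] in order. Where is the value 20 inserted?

Starting tree (level order): [23, None, 49, 33, None, 28]
Insertion path: 23
Result: insert 20 as left child of 23
Final tree (level order): [23, 20, 49, None, None, 33, None, 28]


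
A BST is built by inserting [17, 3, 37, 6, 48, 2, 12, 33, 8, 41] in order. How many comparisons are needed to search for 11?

Search path for 11: 17 -> 3 -> 6 -> 12 -> 8
Found: False
Comparisons: 5


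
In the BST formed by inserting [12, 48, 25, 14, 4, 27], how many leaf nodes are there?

Tree built from: [12, 48, 25, 14, 4, 27]
Tree (level-order array): [12, 4, 48, None, None, 25, None, 14, 27]
Rule: A leaf has 0 children.
Per-node child counts:
  node 12: 2 child(ren)
  node 4: 0 child(ren)
  node 48: 1 child(ren)
  node 25: 2 child(ren)
  node 14: 0 child(ren)
  node 27: 0 child(ren)
Matching nodes: [4, 14, 27]
Count of leaf nodes: 3


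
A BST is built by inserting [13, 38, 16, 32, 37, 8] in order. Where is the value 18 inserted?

Starting tree (level order): [13, 8, 38, None, None, 16, None, None, 32, None, 37]
Insertion path: 13 -> 38 -> 16 -> 32
Result: insert 18 as left child of 32
Final tree (level order): [13, 8, 38, None, None, 16, None, None, 32, 18, 37]


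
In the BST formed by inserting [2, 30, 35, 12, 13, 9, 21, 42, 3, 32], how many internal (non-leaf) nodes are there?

Tree built from: [2, 30, 35, 12, 13, 9, 21, 42, 3, 32]
Tree (level-order array): [2, None, 30, 12, 35, 9, 13, 32, 42, 3, None, None, 21]
Rule: An internal node has at least one child.
Per-node child counts:
  node 2: 1 child(ren)
  node 30: 2 child(ren)
  node 12: 2 child(ren)
  node 9: 1 child(ren)
  node 3: 0 child(ren)
  node 13: 1 child(ren)
  node 21: 0 child(ren)
  node 35: 2 child(ren)
  node 32: 0 child(ren)
  node 42: 0 child(ren)
Matching nodes: [2, 30, 12, 9, 13, 35]
Count of internal (non-leaf) nodes: 6


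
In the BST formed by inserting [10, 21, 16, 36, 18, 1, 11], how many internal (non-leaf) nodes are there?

Tree built from: [10, 21, 16, 36, 18, 1, 11]
Tree (level-order array): [10, 1, 21, None, None, 16, 36, 11, 18]
Rule: An internal node has at least one child.
Per-node child counts:
  node 10: 2 child(ren)
  node 1: 0 child(ren)
  node 21: 2 child(ren)
  node 16: 2 child(ren)
  node 11: 0 child(ren)
  node 18: 0 child(ren)
  node 36: 0 child(ren)
Matching nodes: [10, 21, 16]
Count of internal (non-leaf) nodes: 3


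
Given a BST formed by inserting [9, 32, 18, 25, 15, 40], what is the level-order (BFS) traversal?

Tree insertion order: [9, 32, 18, 25, 15, 40]
Tree (level-order array): [9, None, 32, 18, 40, 15, 25]
BFS from the root, enqueuing left then right child of each popped node:
  queue [9] -> pop 9, enqueue [32], visited so far: [9]
  queue [32] -> pop 32, enqueue [18, 40], visited so far: [9, 32]
  queue [18, 40] -> pop 18, enqueue [15, 25], visited so far: [9, 32, 18]
  queue [40, 15, 25] -> pop 40, enqueue [none], visited so far: [9, 32, 18, 40]
  queue [15, 25] -> pop 15, enqueue [none], visited so far: [9, 32, 18, 40, 15]
  queue [25] -> pop 25, enqueue [none], visited so far: [9, 32, 18, 40, 15, 25]
Result: [9, 32, 18, 40, 15, 25]


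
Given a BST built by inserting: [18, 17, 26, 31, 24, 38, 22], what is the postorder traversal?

Tree insertion order: [18, 17, 26, 31, 24, 38, 22]
Tree (level-order array): [18, 17, 26, None, None, 24, 31, 22, None, None, 38]
Postorder traversal: [17, 22, 24, 38, 31, 26, 18]


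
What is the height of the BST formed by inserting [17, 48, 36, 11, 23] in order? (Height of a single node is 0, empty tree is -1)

Insertion order: [17, 48, 36, 11, 23]
Tree (level-order array): [17, 11, 48, None, None, 36, None, 23]
Compute height bottom-up (empty subtree = -1):
  height(11) = 1 + max(-1, -1) = 0
  height(23) = 1 + max(-1, -1) = 0
  height(36) = 1 + max(0, -1) = 1
  height(48) = 1 + max(1, -1) = 2
  height(17) = 1 + max(0, 2) = 3
Height = 3


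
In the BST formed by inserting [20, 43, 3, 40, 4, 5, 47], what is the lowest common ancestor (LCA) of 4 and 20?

Tree insertion order: [20, 43, 3, 40, 4, 5, 47]
Tree (level-order array): [20, 3, 43, None, 4, 40, 47, None, 5]
In a BST, the LCA of p=4, q=20 is the first node v on the
root-to-leaf path with p <= v <= q (go left if both < v, right if both > v).
Walk from root:
  at 20: 4 <= 20 <= 20, this is the LCA
LCA = 20


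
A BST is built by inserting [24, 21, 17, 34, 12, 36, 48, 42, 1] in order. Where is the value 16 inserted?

Starting tree (level order): [24, 21, 34, 17, None, None, 36, 12, None, None, 48, 1, None, 42]
Insertion path: 24 -> 21 -> 17 -> 12
Result: insert 16 as right child of 12
Final tree (level order): [24, 21, 34, 17, None, None, 36, 12, None, None, 48, 1, 16, 42]


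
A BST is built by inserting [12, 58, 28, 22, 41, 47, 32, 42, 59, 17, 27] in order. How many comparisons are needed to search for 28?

Search path for 28: 12 -> 58 -> 28
Found: True
Comparisons: 3


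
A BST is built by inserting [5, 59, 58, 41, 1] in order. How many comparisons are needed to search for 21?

Search path for 21: 5 -> 59 -> 58 -> 41
Found: False
Comparisons: 4


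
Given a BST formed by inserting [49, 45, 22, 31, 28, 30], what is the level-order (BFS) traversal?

Tree insertion order: [49, 45, 22, 31, 28, 30]
Tree (level-order array): [49, 45, None, 22, None, None, 31, 28, None, None, 30]
BFS from the root, enqueuing left then right child of each popped node:
  queue [49] -> pop 49, enqueue [45], visited so far: [49]
  queue [45] -> pop 45, enqueue [22], visited so far: [49, 45]
  queue [22] -> pop 22, enqueue [31], visited so far: [49, 45, 22]
  queue [31] -> pop 31, enqueue [28], visited so far: [49, 45, 22, 31]
  queue [28] -> pop 28, enqueue [30], visited so far: [49, 45, 22, 31, 28]
  queue [30] -> pop 30, enqueue [none], visited so far: [49, 45, 22, 31, 28, 30]
Result: [49, 45, 22, 31, 28, 30]


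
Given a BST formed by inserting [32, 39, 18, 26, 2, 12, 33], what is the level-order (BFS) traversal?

Tree insertion order: [32, 39, 18, 26, 2, 12, 33]
Tree (level-order array): [32, 18, 39, 2, 26, 33, None, None, 12]
BFS from the root, enqueuing left then right child of each popped node:
  queue [32] -> pop 32, enqueue [18, 39], visited so far: [32]
  queue [18, 39] -> pop 18, enqueue [2, 26], visited so far: [32, 18]
  queue [39, 2, 26] -> pop 39, enqueue [33], visited so far: [32, 18, 39]
  queue [2, 26, 33] -> pop 2, enqueue [12], visited so far: [32, 18, 39, 2]
  queue [26, 33, 12] -> pop 26, enqueue [none], visited so far: [32, 18, 39, 2, 26]
  queue [33, 12] -> pop 33, enqueue [none], visited so far: [32, 18, 39, 2, 26, 33]
  queue [12] -> pop 12, enqueue [none], visited so far: [32, 18, 39, 2, 26, 33, 12]
Result: [32, 18, 39, 2, 26, 33, 12]


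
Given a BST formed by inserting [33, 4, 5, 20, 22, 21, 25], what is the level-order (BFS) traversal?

Tree insertion order: [33, 4, 5, 20, 22, 21, 25]
Tree (level-order array): [33, 4, None, None, 5, None, 20, None, 22, 21, 25]
BFS from the root, enqueuing left then right child of each popped node:
  queue [33] -> pop 33, enqueue [4], visited so far: [33]
  queue [4] -> pop 4, enqueue [5], visited so far: [33, 4]
  queue [5] -> pop 5, enqueue [20], visited so far: [33, 4, 5]
  queue [20] -> pop 20, enqueue [22], visited so far: [33, 4, 5, 20]
  queue [22] -> pop 22, enqueue [21, 25], visited so far: [33, 4, 5, 20, 22]
  queue [21, 25] -> pop 21, enqueue [none], visited so far: [33, 4, 5, 20, 22, 21]
  queue [25] -> pop 25, enqueue [none], visited so far: [33, 4, 5, 20, 22, 21, 25]
Result: [33, 4, 5, 20, 22, 21, 25]


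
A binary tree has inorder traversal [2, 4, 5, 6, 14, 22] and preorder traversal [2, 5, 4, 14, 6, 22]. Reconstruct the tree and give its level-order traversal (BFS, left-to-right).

Inorder:  [2, 4, 5, 6, 14, 22]
Preorder: [2, 5, 4, 14, 6, 22]
Algorithm: preorder visits root first, so consume preorder in order;
for each root, split the current inorder slice at that value into
left-subtree inorder and right-subtree inorder, then recurse.
Recursive splits:
  root=2; inorder splits into left=[], right=[4, 5, 6, 14, 22]
  root=5; inorder splits into left=[4], right=[6, 14, 22]
  root=4; inorder splits into left=[], right=[]
  root=14; inorder splits into left=[6], right=[22]
  root=6; inorder splits into left=[], right=[]
  root=22; inorder splits into left=[], right=[]
Reconstructed level-order: [2, 5, 4, 14, 6, 22]


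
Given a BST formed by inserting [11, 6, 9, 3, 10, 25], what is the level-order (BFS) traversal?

Tree insertion order: [11, 6, 9, 3, 10, 25]
Tree (level-order array): [11, 6, 25, 3, 9, None, None, None, None, None, 10]
BFS from the root, enqueuing left then right child of each popped node:
  queue [11] -> pop 11, enqueue [6, 25], visited so far: [11]
  queue [6, 25] -> pop 6, enqueue [3, 9], visited so far: [11, 6]
  queue [25, 3, 9] -> pop 25, enqueue [none], visited so far: [11, 6, 25]
  queue [3, 9] -> pop 3, enqueue [none], visited so far: [11, 6, 25, 3]
  queue [9] -> pop 9, enqueue [10], visited so far: [11, 6, 25, 3, 9]
  queue [10] -> pop 10, enqueue [none], visited so far: [11, 6, 25, 3, 9, 10]
Result: [11, 6, 25, 3, 9, 10]


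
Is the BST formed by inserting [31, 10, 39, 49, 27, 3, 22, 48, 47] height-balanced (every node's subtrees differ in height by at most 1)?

Tree (level-order array): [31, 10, 39, 3, 27, None, 49, None, None, 22, None, 48, None, None, None, 47]
Definition: a tree is height-balanced if, at every node, |h(left) - h(right)| <= 1 (empty subtree has height -1).
Bottom-up per-node check:
  node 3: h_left=-1, h_right=-1, diff=0 [OK], height=0
  node 22: h_left=-1, h_right=-1, diff=0 [OK], height=0
  node 27: h_left=0, h_right=-1, diff=1 [OK], height=1
  node 10: h_left=0, h_right=1, diff=1 [OK], height=2
  node 47: h_left=-1, h_right=-1, diff=0 [OK], height=0
  node 48: h_left=0, h_right=-1, diff=1 [OK], height=1
  node 49: h_left=1, h_right=-1, diff=2 [FAIL (|1--1|=2 > 1)], height=2
  node 39: h_left=-1, h_right=2, diff=3 [FAIL (|-1-2|=3 > 1)], height=3
  node 31: h_left=2, h_right=3, diff=1 [OK], height=4
Node 49 violates the condition: |1 - -1| = 2 > 1.
Result: Not balanced


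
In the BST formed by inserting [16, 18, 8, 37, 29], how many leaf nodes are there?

Tree built from: [16, 18, 8, 37, 29]
Tree (level-order array): [16, 8, 18, None, None, None, 37, 29]
Rule: A leaf has 0 children.
Per-node child counts:
  node 16: 2 child(ren)
  node 8: 0 child(ren)
  node 18: 1 child(ren)
  node 37: 1 child(ren)
  node 29: 0 child(ren)
Matching nodes: [8, 29]
Count of leaf nodes: 2


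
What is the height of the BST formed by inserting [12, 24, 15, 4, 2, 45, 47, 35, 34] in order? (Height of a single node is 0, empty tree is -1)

Insertion order: [12, 24, 15, 4, 2, 45, 47, 35, 34]
Tree (level-order array): [12, 4, 24, 2, None, 15, 45, None, None, None, None, 35, 47, 34]
Compute height bottom-up (empty subtree = -1):
  height(2) = 1 + max(-1, -1) = 0
  height(4) = 1 + max(0, -1) = 1
  height(15) = 1 + max(-1, -1) = 0
  height(34) = 1 + max(-1, -1) = 0
  height(35) = 1 + max(0, -1) = 1
  height(47) = 1 + max(-1, -1) = 0
  height(45) = 1 + max(1, 0) = 2
  height(24) = 1 + max(0, 2) = 3
  height(12) = 1 + max(1, 3) = 4
Height = 4


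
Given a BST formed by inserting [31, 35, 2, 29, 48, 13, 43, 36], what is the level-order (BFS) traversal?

Tree insertion order: [31, 35, 2, 29, 48, 13, 43, 36]
Tree (level-order array): [31, 2, 35, None, 29, None, 48, 13, None, 43, None, None, None, 36]
BFS from the root, enqueuing left then right child of each popped node:
  queue [31] -> pop 31, enqueue [2, 35], visited so far: [31]
  queue [2, 35] -> pop 2, enqueue [29], visited so far: [31, 2]
  queue [35, 29] -> pop 35, enqueue [48], visited so far: [31, 2, 35]
  queue [29, 48] -> pop 29, enqueue [13], visited so far: [31, 2, 35, 29]
  queue [48, 13] -> pop 48, enqueue [43], visited so far: [31, 2, 35, 29, 48]
  queue [13, 43] -> pop 13, enqueue [none], visited so far: [31, 2, 35, 29, 48, 13]
  queue [43] -> pop 43, enqueue [36], visited so far: [31, 2, 35, 29, 48, 13, 43]
  queue [36] -> pop 36, enqueue [none], visited so far: [31, 2, 35, 29, 48, 13, 43, 36]
Result: [31, 2, 35, 29, 48, 13, 43, 36]


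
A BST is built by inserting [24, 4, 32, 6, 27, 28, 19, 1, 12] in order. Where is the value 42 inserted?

Starting tree (level order): [24, 4, 32, 1, 6, 27, None, None, None, None, 19, None, 28, 12]
Insertion path: 24 -> 32
Result: insert 42 as right child of 32
Final tree (level order): [24, 4, 32, 1, 6, 27, 42, None, None, None, 19, None, 28, None, None, 12]
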